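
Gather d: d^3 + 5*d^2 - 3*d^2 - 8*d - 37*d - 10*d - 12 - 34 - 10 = d^3 + 2*d^2 - 55*d - 56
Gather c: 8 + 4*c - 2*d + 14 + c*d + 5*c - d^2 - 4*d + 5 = c*(d + 9) - d^2 - 6*d + 27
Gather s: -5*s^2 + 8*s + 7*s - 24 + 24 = -5*s^2 + 15*s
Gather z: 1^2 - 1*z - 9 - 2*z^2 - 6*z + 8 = -2*z^2 - 7*z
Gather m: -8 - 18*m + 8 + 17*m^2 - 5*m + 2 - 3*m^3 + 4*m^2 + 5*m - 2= -3*m^3 + 21*m^2 - 18*m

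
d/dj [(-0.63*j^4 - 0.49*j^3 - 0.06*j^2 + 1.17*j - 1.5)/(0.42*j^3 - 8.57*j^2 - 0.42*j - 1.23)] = (-0.2646*j^6 + 10.7982*j^5 + 5.0183*j^4 + 2.5284*j^3 + 13.7502*j^2 - 25.5624*j - 2.0691)/(0.1764*j^6 - 7.1988*j^5 + 73.0921*j^4 + 6.1656*j^3 + 21.2586*j^2 + 1.0332*j + 1.5129)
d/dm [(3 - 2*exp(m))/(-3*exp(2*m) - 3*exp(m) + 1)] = (-6*exp(2*m) + 18*exp(m) + 7)*exp(m)/(9*exp(4*m) + 18*exp(3*m) + 3*exp(2*m) - 6*exp(m) + 1)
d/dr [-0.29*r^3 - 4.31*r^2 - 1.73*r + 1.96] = -0.87*r^2 - 8.62*r - 1.73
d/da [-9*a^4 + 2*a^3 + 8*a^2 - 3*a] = -36*a^3 + 6*a^2 + 16*a - 3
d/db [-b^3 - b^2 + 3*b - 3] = -3*b^2 - 2*b + 3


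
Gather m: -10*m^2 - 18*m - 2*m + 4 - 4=-10*m^2 - 20*m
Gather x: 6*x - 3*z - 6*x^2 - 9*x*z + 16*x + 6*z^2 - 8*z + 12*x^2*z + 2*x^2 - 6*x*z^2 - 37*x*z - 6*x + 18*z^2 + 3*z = x^2*(12*z - 4) + x*(-6*z^2 - 46*z + 16) + 24*z^2 - 8*z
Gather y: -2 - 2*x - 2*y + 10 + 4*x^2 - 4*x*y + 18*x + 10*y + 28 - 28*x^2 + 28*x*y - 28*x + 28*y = -24*x^2 - 12*x + y*(24*x + 36) + 36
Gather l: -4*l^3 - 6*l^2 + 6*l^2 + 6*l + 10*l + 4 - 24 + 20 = -4*l^3 + 16*l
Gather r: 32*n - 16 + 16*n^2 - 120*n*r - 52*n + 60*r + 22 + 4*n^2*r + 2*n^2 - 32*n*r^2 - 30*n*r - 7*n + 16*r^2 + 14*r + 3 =18*n^2 - 27*n + r^2*(16 - 32*n) + r*(4*n^2 - 150*n + 74) + 9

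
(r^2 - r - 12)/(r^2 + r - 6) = (r - 4)/(r - 2)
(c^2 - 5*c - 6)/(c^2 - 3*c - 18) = (c + 1)/(c + 3)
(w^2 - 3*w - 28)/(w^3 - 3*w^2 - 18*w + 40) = (w - 7)/(w^2 - 7*w + 10)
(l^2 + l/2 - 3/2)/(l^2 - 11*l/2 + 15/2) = (2*l^2 + l - 3)/(2*l^2 - 11*l + 15)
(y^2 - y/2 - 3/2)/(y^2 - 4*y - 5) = (y - 3/2)/(y - 5)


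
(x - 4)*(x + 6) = x^2 + 2*x - 24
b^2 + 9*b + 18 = (b + 3)*(b + 6)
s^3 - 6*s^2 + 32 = (s - 4)^2*(s + 2)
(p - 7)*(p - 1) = p^2 - 8*p + 7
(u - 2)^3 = u^3 - 6*u^2 + 12*u - 8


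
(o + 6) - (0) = o + 6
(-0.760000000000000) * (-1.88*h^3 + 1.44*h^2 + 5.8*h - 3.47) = 1.4288*h^3 - 1.0944*h^2 - 4.408*h + 2.6372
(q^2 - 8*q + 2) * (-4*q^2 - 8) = -4*q^4 + 32*q^3 - 16*q^2 + 64*q - 16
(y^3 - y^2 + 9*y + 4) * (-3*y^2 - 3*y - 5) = -3*y^5 - 29*y^3 - 34*y^2 - 57*y - 20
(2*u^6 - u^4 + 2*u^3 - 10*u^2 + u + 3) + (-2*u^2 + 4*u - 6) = 2*u^6 - u^4 + 2*u^3 - 12*u^2 + 5*u - 3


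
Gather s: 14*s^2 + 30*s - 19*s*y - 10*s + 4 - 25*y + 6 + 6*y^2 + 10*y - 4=14*s^2 + s*(20 - 19*y) + 6*y^2 - 15*y + 6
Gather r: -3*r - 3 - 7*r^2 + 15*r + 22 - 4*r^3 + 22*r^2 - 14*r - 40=-4*r^3 + 15*r^2 - 2*r - 21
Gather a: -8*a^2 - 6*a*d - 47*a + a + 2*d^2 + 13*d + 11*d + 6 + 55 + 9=-8*a^2 + a*(-6*d - 46) + 2*d^2 + 24*d + 70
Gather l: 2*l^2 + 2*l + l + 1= 2*l^2 + 3*l + 1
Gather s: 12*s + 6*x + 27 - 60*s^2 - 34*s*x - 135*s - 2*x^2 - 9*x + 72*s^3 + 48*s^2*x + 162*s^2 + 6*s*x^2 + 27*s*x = 72*s^3 + s^2*(48*x + 102) + s*(6*x^2 - 7*x - 123) - 2*x^2 - 3*x + 27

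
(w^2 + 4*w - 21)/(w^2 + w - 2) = (w^2 + 4*w - 21)/(w^2 + w - 2)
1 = 1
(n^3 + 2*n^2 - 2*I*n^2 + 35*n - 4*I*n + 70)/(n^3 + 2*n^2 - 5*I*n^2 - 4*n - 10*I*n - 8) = (n^2 - 2*I*n + 35)/(n^2 - 5*I*n - 4)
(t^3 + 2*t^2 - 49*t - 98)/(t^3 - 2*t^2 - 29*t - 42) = (t + 7)/(t + 3)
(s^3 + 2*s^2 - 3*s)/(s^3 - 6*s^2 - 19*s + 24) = s/(s - 8)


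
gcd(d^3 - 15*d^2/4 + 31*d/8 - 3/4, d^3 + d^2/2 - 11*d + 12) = d^2 - 7*d/2 + 3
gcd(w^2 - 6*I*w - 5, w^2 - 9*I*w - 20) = w - 5*I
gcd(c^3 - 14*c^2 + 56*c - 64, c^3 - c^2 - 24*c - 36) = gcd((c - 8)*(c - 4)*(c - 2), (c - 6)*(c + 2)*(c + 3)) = 1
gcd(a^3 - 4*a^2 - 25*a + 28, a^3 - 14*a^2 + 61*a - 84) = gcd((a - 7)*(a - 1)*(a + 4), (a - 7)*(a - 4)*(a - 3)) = a - 7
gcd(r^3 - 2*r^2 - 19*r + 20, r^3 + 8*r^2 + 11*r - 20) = r^2 + 3*r - 4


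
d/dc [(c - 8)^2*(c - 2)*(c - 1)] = 4*c^3 - 57*c^2 + 228*c - 224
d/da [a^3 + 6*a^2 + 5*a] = 3*a^2 + 12*a + 5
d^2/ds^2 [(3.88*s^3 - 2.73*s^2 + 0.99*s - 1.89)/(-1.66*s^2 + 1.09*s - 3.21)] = (1.4210854715202e-14*s^5 + 1.4210854715202e-14*s^4 + 36.553516*s^3 + 25.4204280000001*s^2 - 228.74616*s + 33.681474)/(4.574296*s^6 - 9.010812*s^5 + 32.453166*s^4 - 36.144073*s^3 + 62.755821*s^2 - 33.694407*s + 33.076161)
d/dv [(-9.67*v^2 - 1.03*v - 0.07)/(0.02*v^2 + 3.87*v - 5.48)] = (-37.4023*v^2 + 105.986*v + 5.9153)/(0.0004*v^4 + 0.1548*v^3 + 14.7577*v^2 - 42.4152*v + 30.0304)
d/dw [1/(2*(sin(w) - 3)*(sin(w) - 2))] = (5 - 2*sin(w))*cos(w)/(2*(sin(w) - 3)^2*(sin(w) - 2)^2)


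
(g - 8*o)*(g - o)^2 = g^3 - 10*g^2*o + 17*g*o^2 - 8*o^3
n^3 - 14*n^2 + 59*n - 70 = (n - 7)*(n - 5)*(n - 2)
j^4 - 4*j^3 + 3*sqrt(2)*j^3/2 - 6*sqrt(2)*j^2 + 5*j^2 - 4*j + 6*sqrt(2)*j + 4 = (j - 2)^2*(j + sqrt(2)/2)*(j + sqrt(2))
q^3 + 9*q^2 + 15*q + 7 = (q + 1)^2*(q + 7)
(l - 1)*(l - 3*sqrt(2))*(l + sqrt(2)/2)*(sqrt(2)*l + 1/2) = sqrt(2)*l^4 - 9*l^3/2 - sqrt(2)*l^3 - 17*sqrt(2)*l^2/4 + 9*l^2/2 - 3*l/2 + 17*sqrt(2)*l/4 + 3/2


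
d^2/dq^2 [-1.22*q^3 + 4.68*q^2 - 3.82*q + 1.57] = 9.36 - 7.32*q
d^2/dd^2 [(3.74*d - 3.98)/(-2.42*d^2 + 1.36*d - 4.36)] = (-(3.74*d - 3.98)*(4.84*d - 1.36)*(9.68*d - 2.72) + (54.3048*d - 29.436)*(2.42*d^2 - 1.36*d + 4.36))/(2.42*d^2 - 1.36*d + 4.36)^3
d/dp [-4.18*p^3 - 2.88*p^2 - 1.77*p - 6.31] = -12.54*p^2 - 5.76*p - 1.77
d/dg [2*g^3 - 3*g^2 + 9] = 6*g*(g - 1)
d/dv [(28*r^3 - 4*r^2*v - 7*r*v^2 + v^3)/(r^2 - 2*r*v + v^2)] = (52*r^3 - 18*r^2*v + 3*r*v^2 - v^3)/(r^3 - 3*r^2*v + 3*r*v^2 - v^3)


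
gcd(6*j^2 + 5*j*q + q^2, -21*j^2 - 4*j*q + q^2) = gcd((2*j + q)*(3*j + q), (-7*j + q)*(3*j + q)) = 3*j + q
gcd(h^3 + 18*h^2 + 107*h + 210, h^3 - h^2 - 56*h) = h + 7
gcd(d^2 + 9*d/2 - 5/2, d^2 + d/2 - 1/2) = d - 1/2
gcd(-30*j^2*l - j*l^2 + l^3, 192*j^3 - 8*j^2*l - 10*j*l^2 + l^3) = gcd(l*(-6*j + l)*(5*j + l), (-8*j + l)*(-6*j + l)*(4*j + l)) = 6*j - l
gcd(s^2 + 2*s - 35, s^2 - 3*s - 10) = s - 5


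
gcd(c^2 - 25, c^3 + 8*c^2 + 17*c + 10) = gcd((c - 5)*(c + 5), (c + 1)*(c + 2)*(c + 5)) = c + 5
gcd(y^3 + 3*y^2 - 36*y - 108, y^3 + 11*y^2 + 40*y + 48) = y + 3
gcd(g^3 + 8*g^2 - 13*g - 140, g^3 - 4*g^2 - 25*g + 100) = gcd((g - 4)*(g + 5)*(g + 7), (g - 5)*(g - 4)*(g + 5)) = g^2 + g - 20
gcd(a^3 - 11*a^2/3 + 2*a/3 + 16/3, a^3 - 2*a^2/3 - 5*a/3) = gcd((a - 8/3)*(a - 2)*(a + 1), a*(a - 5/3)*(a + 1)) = a + 1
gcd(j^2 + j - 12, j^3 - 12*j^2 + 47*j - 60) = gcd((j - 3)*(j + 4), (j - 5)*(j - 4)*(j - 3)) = j - 3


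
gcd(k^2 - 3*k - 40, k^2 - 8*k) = k - 8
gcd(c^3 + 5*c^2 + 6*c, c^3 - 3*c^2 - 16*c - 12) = c + 2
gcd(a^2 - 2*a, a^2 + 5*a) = a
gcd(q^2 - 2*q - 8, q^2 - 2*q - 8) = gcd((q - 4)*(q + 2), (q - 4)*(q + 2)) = q^2 - 2*q - 8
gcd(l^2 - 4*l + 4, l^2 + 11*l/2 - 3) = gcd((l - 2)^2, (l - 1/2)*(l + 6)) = 1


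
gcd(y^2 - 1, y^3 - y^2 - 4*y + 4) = y - 1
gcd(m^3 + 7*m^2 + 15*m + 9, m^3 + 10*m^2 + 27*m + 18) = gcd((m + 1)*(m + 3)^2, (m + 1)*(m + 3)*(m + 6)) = m^2 + 4*m + 3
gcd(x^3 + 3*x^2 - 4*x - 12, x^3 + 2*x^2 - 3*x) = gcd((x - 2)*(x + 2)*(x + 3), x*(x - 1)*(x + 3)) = x + 3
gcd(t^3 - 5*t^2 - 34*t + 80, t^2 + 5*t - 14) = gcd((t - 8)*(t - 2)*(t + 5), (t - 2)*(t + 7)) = t - 2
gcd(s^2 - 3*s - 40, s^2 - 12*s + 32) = s - 8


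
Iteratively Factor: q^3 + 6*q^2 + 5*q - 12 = (q + 4)*(q^2 + 2*q - 3) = (q + 3)*(q + 4)*(q - 1)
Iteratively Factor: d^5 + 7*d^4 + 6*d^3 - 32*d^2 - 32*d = (d - 2)*(d^4 + 9*d^3 + 24*d^2 + 16*d) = (d - 2)*(d + 1)*(d^3 + 8*d^2 + 16*d) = d*(d - 2)*(d + 1)*(d^2 + 8*d + 16) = d*(d - 2)*(d + 1)*(d + 4)*(d + 4)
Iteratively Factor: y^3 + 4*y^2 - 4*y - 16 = (y - 2)*(y^2 + 6*y + 8) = (y - 2)*(y + 2)*(y + 4)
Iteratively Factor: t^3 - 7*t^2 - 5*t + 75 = (t - 5)*(t^2 - 2*t - 15) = (t - 5)*(t + 3)*(t - 5)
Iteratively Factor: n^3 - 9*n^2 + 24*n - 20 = (n - 5)*(n^2 - 4*n + 4) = (n - 5)*(n - 2)*(n - 2)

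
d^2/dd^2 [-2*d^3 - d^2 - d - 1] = -12*d - 2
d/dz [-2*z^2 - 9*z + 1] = -4*z - 9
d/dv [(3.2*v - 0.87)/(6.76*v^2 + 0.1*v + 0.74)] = (-21.632*v^2 + 11.7624*v + 2.455)/(45.6976*v^4 + 1.352*v^3 + 10.0148*v^2 + 0.148*v + 0.5476)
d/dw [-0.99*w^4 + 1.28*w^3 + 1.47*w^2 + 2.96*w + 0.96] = -3.96*w^3 + 3.84*w^2 + 2.94*w + 2.96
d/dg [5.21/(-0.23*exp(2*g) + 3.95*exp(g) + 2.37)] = (2.3966*exp(g) - 20.5795)*exp(g)/(-0.23*exp(2*g) + 3.95*exp(g) + 2.37)^2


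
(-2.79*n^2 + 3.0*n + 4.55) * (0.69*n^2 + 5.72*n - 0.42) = -1.9251*n^4 - 13.8888*n^3 + 21.4713*n^2 + 24.766*n - 1.911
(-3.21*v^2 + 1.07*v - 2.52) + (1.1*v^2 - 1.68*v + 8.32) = -2.11*v^2 - 0.61*v + 5.8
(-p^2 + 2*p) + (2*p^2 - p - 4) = p^2 + p - 4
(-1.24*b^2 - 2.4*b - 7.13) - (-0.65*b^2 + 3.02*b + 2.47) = -0.59*b^2 - 5.42*b - 9.6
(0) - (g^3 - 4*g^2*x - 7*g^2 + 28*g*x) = -g^3 + 4*g^2*x + 7*g^2 - 28*g*x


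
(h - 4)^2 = h^2 - 8*h + 16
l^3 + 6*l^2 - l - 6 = (l - 1)*(l + 1)*(l + 6)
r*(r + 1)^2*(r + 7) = r^4 + 9*r^3 + 15*r^2 + 7*r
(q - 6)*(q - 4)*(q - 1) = q^3 - 11*q^2 + 34*q - 24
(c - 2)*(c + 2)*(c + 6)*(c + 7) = c^4 + 13*c^3 + 38*c^2 - 52*c - 168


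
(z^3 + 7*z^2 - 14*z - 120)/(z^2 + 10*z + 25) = (z^2 + 2*z - 24)/(z + 5)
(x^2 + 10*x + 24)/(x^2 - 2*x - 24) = (x + 6)/(x - 6)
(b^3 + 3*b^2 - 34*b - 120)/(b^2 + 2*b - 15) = (b^2 - 2*b - 24)/(b - 3)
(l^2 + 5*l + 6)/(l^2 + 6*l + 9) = (l + 2)/(l + 3)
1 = 1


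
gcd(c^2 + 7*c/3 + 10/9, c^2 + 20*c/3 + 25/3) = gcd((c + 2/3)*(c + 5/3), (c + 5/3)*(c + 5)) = c + 5/3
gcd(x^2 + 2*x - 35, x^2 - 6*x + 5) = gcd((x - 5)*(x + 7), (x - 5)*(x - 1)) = x - 5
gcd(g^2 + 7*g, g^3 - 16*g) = g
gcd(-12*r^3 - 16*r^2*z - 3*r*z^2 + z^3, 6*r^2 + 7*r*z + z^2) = r + z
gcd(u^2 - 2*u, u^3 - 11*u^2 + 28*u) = u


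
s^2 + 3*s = s*(s + 3)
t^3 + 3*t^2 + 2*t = t*(t + 1)*(t + 2)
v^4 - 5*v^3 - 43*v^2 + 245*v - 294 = (v - 7)*(v - 3)*(v - 2)*(v + 7)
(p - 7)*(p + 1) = p^2 - 6*p - 7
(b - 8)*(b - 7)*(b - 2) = b^3 - 17*b^2 + 86*b - 112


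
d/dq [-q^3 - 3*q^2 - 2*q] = -3*q^2 - 6*q - 2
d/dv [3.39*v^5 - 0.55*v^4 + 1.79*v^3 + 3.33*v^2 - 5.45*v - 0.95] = 16.95*v^4 - 2.2*v^3 + 5.37*v^2 + 6.66*v - 5.45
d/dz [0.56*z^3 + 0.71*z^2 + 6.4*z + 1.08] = 1.68*z^2 + 1.42*z + 6.4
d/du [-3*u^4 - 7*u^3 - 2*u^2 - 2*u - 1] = -12*u^3 - 21*u^2 - 4*u - 2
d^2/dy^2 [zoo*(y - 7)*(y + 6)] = nan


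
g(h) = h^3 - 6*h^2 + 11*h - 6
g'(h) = 3*h^2 - 12*h + 11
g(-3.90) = -199.48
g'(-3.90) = 103.43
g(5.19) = 29.27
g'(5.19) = 29.53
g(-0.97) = -23.23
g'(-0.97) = 25.46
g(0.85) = -0.37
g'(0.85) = 2.97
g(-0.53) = -13.66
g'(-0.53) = 18.20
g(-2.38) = -79.65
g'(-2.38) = 56.55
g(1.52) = 0.37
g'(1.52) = -0.31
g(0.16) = -4.39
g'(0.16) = 9.16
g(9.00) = 336.00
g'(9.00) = 146.00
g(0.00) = -6.00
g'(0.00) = 11.00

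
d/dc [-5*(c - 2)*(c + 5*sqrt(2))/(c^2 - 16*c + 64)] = 5*(5*sqrt(2)*c + 14*c - 16 + 20*sqrt(2))/(c^3 - 24*c^2 + 192*c - 512)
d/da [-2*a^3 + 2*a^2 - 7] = 2*a*(2 - 3*a)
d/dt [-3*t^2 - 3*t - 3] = -6*t - 3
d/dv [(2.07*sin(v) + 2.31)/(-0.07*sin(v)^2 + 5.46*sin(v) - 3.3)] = (0.1449*sin(v)^2 + 0.323399999999999*sin(v) - 19.4436)*cos(v)/(0.0049*sin(v)^4 - 0.7644*sin(v)^3 + 30.2736*sin(v)^2 - 36.036*sin(v) + 10.89)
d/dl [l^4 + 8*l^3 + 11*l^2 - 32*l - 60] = 4*l^3 + 24*l^2 + 22*l - 32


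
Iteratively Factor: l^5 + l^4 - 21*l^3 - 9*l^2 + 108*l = (l + 3)*(l^4 - 2*l^3 - 15*l^2 + 36*l) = (l + 3)*(l + 4)*(l^3 - 6*l^2 + 9*l) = (l - 3)*(l + 3)*(l + 4)*(l^2 - 3*l) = (l - 3)^2*(l + 3)*(l + 4)*(l)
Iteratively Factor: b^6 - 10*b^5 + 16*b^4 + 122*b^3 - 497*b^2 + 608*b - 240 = (b - 1)*(b^5 - 9*b^4 + 7*b^3 + 129*b^2 - 368*b + 240) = (b - 1)*(b + 4)*(b^4 - 13*b^3 + 59*b^2 - 107*b + 60) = (b - 4)*(b - 1)*(b + 4)*(b^3 - 9*b^2 + 23*b - 15) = (b - 4)*(b - 1)^2*(b + 4)*(b^2 - 8*b + 15) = (b - 4)*(b - 3)*(b - 1)^2*(b + 4)*(b - 5)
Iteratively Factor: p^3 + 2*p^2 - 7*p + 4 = (p - 1)*(p^2 + 3*p - 4) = (p - 1)*(p + 4)*(p - 1)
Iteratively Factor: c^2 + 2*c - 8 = (c - 2)*(c + 4)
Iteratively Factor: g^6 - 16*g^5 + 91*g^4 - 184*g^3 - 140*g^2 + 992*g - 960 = (g - 4)*(g^5 - 12*g^4 + 43*g^3 - 12*g^2 - 188*g + 240) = (g - 4)*(g - 2)*(g^4 - 10*g^3 + 23*g^2 + 34*g - 120) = (g - 4)^2*(g - 2)*(g^3 - 6*g^2 - g + 30) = (g - 4)^2*(g - 3)*(g - 2)*(g^2 - 3*g - 10) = (g - 5)*(g - 4)^2*(g - 3)*(g - 2)*(g + 2)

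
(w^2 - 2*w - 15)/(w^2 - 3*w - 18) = (w - 5)/(w - 6)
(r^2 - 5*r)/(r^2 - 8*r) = (r - 5)/(r - 8)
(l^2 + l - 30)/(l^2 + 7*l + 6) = (l - 5)/(l + 1)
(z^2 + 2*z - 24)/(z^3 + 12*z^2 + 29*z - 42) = (z - 4)/(z^2 + 6*z - 7)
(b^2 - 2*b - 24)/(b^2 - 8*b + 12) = (b + 4)/(b - 2)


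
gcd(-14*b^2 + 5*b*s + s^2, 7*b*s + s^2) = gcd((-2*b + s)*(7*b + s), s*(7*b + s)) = 7*b + s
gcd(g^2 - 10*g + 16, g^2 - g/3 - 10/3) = g - 2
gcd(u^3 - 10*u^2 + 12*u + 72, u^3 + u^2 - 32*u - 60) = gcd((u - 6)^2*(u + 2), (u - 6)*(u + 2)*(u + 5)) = u^2 - 4*u - 12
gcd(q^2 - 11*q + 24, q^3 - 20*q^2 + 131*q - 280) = q - 8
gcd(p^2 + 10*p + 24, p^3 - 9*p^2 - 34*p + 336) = p + 6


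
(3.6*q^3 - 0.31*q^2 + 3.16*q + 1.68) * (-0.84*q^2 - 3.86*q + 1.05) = -3.024*q^5 - 13.6356*q^4 + 2.3222*q^3 - 13.9343*q^2 - 3.1668*q + 1.764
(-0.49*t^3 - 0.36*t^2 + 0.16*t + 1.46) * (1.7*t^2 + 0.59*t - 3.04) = -0.833*t^5 - 0.9011*t^4 + 1.5492*t^3 + 3.6708*t^2 + 0.375*t - 4.4384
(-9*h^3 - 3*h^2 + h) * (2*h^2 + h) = -18*h^5 - 15*h^4 - h^3 + h^2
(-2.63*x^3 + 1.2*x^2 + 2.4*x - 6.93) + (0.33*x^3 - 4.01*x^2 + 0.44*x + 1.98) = -2.3*x^3 - 2.81*x^2 + 2.84*x - 4.95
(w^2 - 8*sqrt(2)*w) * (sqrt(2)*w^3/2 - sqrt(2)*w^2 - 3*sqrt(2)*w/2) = sqrt(2)*w^5/2 - 8*w^4 - sqrt(2)*w^4 - 3*sqrt(2)*w^3/2 + 16*w^3 + 24*w^2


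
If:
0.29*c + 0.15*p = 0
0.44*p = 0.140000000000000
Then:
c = -0.16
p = 0.32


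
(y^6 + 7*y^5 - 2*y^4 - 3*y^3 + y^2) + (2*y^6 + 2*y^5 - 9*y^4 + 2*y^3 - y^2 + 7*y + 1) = 3*y^6 + 9*y^5 - 11*y^4 - y^3 + 7*y + 1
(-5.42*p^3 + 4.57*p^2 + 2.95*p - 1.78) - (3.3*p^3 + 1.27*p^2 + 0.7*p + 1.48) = -8.72*p^3 + 3.3*p^2 + 2.25*p - 3.26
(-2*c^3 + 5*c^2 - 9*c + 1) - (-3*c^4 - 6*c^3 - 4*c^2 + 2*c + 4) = 3*c^4 + 4*c^3 + 9*c^2 - 11*c - 3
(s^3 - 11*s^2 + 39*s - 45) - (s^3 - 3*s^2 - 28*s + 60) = -8*s^2 + 67*s - 105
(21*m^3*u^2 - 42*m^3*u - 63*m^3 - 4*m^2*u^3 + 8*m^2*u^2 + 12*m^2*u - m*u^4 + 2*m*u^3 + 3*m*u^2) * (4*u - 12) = 84*m^3*u^3 - 420*m^3*u^2 + 252*m^3*u + 756*m^3 - 16*m^2*u^4 + 80*m^2*u^3 - 48*m^2*u^2 - 144*m^2*u - 4*m*u^5 + 20*m*u^4 - 12*m*u^3 - 36*m*u^2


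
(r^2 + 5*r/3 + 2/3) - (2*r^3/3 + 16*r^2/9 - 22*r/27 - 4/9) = -2*r^3/3 - 7*r^2/9 + 67*r/27 + 10/9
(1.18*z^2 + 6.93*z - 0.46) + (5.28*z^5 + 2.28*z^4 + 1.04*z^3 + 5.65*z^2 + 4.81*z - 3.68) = 5.28*z^5 + 2.28*z^4 + 1.04*z^3 + 6.83*z^2 + 11.74*z - 4.14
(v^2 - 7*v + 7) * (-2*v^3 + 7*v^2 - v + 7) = -2*v^5 + 21*v^4 - 64*v^3 + 63*v^2 - 56*v + 49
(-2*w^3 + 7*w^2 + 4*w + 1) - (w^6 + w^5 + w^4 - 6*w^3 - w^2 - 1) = -w^6 - w^5 - w^4 + 4*w^3 + 8*w^2 + 4*w + 2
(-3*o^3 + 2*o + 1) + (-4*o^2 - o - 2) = -3*o^3 - 4*o^2 + o - 1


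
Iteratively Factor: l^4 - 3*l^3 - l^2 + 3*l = (l)*(l^3 - 3*l^2 - l + 3) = l*(l - 3)*(l^2 - 1) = l*(l - 3)*(l - 1)*(l + 1)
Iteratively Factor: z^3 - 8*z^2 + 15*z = (z - 5)*(z^2 - 3*z) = (z - 5)*(z - 3)*(z)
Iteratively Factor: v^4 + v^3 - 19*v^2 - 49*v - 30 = (v + 1)*(v^3 - 19*v - 30) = (v + 1)*(v + 2)*(v^2 - 2*v - 15) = (v - 5)*(v + 1)*(v + 2)*(v + 3)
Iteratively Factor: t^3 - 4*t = (t + 2)*(t^2 - 2*t) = t*(t + 2)*(t - 2)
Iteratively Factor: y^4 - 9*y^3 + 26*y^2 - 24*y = (y - 2)*(y^3 - 7*y^2 + 12*y) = (y - 4)*(y - 2)*(y^2 - 3*y) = (y - 4)*(y - 3)*(y - 2)*(y)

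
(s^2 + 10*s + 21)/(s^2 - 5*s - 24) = (s + 7)/(s - 8)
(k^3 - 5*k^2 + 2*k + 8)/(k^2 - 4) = (k^2 - 3*k - 4)/(k + 2)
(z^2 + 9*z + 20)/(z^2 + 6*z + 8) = (z + 5)/(z + 2)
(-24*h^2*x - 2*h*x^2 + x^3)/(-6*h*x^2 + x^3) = (4*h + x)/x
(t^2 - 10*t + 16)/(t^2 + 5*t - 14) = (t - 8)/(t + 7)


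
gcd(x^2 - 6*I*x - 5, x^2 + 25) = x - 5*I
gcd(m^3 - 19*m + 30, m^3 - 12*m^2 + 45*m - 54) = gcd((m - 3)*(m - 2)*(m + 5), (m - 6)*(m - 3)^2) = m - 3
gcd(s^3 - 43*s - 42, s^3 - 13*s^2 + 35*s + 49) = s^2 - 6*s - 7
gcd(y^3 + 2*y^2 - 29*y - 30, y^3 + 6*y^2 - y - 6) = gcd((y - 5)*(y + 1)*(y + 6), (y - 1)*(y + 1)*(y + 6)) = y^2 + 7*y + 6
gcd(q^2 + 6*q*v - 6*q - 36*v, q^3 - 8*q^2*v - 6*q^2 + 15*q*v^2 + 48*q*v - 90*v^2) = q - 6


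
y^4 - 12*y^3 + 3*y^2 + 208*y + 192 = (y - 8)^2*(y + 1)*(y + 3)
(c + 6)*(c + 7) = c^2 + 13*c + 42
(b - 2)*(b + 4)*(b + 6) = b^3 + 8*b^2 + 4*b - 48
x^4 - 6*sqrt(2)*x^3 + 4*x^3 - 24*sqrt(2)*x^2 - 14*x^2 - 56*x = x*(x + 4)*(x - 7*sqrt(2))*(x + sqrt(2))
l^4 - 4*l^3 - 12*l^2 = l^2*(l - 6)*(l + 2)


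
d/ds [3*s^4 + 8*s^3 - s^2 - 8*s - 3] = 12*s^3 + 24*s^2 - 2*s - 8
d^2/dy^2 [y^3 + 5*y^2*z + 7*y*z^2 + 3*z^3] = 6*y + 10*z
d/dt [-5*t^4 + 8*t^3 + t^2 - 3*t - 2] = -20*t^3 + 24*t^2 + 2*t - 3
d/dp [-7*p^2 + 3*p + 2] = 3 - 14*p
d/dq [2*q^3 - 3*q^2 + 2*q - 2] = 6*q^2 - 6*q + 2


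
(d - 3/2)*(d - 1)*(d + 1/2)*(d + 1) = d^4 - d^3 - 7*d^2/4 + d + 3/4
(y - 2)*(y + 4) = y^2 + 2*y - 8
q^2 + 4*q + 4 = (q + 2)^2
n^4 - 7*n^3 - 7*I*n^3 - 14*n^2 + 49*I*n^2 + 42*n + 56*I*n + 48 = (n - 8)*(n - 6*I)*(-I*n - I)*(I*n + 1)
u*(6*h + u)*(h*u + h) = 6*h^2*u^2 + 6*h^2*u + h*u^3 + h*u^2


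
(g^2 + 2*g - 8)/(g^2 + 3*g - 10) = (g + 4)/(g + 5)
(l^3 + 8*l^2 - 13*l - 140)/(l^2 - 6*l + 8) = (l^2 + 12*l + 35)/(l - 2)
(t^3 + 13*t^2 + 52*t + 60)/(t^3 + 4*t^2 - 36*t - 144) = (t^2 + 7*t + 10)/(t^2 - 2*t - 24)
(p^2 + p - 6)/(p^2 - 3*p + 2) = (p + 3)/(p - 1)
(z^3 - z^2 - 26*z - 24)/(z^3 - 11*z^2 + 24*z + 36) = (z + 4)/(z - 6)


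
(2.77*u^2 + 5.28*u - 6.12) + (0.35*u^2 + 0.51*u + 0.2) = 3.12*u^2 + 5.79*u - 5.92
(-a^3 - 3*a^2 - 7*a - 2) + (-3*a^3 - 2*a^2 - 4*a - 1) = -4*a^3 - 5*a^2 - 11*a - 3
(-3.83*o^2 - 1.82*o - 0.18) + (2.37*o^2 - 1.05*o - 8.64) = -1.46*o^2 - 2.87*o - 8.82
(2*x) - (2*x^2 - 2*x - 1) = -2*x^2 + 4*x + 1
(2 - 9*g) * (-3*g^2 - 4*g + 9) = 27*g^3 + 30*g^2 - 89*g + 18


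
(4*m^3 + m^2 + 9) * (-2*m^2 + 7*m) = -8*m^5 + 26*m^4 + 7*m^3 - 18*m^2 + 63*m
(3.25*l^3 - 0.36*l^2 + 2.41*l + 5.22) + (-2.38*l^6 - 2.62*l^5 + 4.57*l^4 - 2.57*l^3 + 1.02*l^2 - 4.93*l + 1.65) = -2.38*l^6 - 2.62*l^5 + 4.57*l^4 + 0.68*l^3 + 0.66*l^2 - 2.52*l + 6.87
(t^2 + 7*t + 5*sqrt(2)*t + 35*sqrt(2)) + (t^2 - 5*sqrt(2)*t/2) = 2*t^2 + 5*sqrt(2)*t/2 + 7*t + 35*sqrt(2)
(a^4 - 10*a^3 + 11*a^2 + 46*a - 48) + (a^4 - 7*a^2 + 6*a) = 2*a^4 - 10*a^3 + 4*a^2 + 52*a - 48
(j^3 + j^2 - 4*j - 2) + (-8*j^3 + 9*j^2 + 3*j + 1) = -7*j^3 + 10*j^2 - j - 1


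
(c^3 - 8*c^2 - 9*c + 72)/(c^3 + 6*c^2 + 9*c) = (c^2 - 11*c + 24)/(c*(c + 3))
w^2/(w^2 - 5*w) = w/(w - 5)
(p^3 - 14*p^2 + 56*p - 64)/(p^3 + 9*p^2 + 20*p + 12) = (p^3 - 14*p^2 + 56*p - 64)/(p^3 + 9*p^2 + 20*p + 12)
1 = 1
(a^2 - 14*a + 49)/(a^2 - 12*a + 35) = (a - 7)/(a - 5)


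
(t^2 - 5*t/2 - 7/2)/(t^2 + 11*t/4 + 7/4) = 2*(2*t - 7)/(4*t + 7)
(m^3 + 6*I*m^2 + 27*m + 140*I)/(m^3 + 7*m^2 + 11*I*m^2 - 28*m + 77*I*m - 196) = (m - 5*I)/(m + 7)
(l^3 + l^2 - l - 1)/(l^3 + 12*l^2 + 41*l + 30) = (l^2 - 1)/(l^2 + 11*l + 30)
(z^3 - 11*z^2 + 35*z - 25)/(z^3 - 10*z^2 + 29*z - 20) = (z - 5)/(z - 4)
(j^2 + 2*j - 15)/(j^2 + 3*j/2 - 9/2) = 2*(j^2 + 2*j - 15)/(2*j^2 + 3*j - 9)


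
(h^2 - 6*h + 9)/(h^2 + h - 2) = (h^2 - 6*h + 9)/(h^2 + h - 2)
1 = 1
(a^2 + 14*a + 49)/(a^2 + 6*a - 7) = (a + 7)/(a - 1)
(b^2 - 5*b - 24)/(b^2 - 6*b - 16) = (b + 3)/(b + 2)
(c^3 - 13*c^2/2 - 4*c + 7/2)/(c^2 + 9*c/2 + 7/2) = (2*c^2 - 15*c + 7)/(2*c + 7)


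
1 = 1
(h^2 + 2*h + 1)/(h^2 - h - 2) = (h + 1)/(h - 2)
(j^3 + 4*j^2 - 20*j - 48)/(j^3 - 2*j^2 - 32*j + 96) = (j + 2)/(j - 4)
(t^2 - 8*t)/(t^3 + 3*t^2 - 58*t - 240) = t/(t^2 + 11*t + 30)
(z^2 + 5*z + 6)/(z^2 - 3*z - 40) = (z^2 + 5*z + 6)/(z^2 - 3*z - 40)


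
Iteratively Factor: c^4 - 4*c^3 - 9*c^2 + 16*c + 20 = (c - 2)*(c^3 - 2*c^2 - 13*c - 10) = (c - 2)*(c + 1)*(c^2 - 3*c - 10) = (c - 2)*(c + 1)*(c + 2)*(c - 5)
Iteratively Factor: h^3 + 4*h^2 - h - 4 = (h + 4)*(h^2 - 1) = (h - 1)*(h + 4)*(h + 1)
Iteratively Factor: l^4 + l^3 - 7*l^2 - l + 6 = (l - 2)*(l^3 + 3*l^2 - l - 3) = (l - 2)*(l - 1)*(l^2 + 4*l + 3) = (l - 2)*(l - 1)*(l + 1)*(l + 3)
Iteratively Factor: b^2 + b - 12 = (b + 4)*(b - 3)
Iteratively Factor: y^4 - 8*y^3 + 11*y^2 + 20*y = (y)*(y^3 - 8*y^2 + 11*y + 20) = y*(y + 1)*(y^2 - 9*y + 20) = y*(y - 5)*(y + 1)*(y - 4)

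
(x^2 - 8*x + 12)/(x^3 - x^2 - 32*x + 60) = (x - 6)/(x^2 + x - 30)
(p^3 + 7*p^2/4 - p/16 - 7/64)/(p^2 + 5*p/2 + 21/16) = (16*p^2 - 1)/(4*(4*p + 3))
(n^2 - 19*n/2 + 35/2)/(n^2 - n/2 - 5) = (n - 7)/(n + 2)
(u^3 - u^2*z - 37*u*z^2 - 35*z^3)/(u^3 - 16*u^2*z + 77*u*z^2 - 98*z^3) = (u^2 + 6*u*z + 5*z^2)/(u^2 - 9*u*z + 14*z^2)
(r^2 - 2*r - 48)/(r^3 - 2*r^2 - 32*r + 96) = (r - 8)/(r^2 - 8*r + 16)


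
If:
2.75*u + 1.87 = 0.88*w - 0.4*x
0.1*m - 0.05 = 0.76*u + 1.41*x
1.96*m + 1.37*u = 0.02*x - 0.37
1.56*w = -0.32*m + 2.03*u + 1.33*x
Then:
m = 0.59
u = -1.10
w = -1.04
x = 0.60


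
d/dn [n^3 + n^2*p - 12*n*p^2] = 3*n^2 + 2*n*p - 12*p^2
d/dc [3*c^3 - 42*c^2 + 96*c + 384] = 9*c^2 - 84*c + 96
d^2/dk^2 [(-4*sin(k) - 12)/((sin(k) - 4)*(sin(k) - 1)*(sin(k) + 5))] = 4*(4*sin(k)^6 + 31*sin(k)^5 + 109*sin(k)^4 - 313*sin(k)^3 - 895*sin(k)^2 + 1466*sin(k) + 3486)/((sin(k) - 4)^3*(sin(k) - 1)^2*(sin(k) + 5)^3)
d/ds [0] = 0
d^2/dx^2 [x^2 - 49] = 2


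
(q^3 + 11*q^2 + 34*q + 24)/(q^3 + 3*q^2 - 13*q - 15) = (q^2 + 10*q + 24)/(q^2 + 2*q - 15)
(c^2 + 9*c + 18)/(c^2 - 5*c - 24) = (c + 6)/(c - 8)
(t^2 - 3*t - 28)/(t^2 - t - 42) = (t + 4)/(t + 6)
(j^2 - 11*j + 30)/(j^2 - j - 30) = (j - 5)/(j + 5)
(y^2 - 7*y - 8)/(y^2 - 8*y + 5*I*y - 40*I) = (y + 1)/(y + 5*I)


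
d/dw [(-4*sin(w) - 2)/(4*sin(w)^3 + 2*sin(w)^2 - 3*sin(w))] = 2*(16*sin(w)^3 + 16*sin(w)^2 + 4*sin(w) - 3)*cos(w)/((4*sin(w)^2 + 2*sin(w) - 3)^2*sin(w)^2)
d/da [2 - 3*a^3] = -9*a^2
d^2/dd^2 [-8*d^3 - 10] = -48*d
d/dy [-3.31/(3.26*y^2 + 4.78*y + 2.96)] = (21.5812*y + 15.8218)/(3.26*y^2 + 4.78*y + 2.96)^2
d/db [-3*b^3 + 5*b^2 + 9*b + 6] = -9*b^2 + 10*b + 9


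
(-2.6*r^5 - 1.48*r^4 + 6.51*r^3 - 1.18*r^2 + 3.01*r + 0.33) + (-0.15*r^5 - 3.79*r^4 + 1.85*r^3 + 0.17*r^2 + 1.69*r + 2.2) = -2.75*r^5 - 5.27*r^4 + 8.36*r^3 - 1.01*r^2 + 4.7*r + 2.53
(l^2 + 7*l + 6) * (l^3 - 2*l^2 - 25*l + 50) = l^5 + 5*l^4 - 33*l^3 - 137*l^2 + 200*l + 300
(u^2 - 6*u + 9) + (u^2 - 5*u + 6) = 2*u^2 - 11*u + 15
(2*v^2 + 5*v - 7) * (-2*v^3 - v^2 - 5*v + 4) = -4*v^5 - 12*v^4 - v^3 - 10*v^2 + 55*v - 28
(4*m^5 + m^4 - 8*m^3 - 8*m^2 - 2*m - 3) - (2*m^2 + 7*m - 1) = 4*m^5 + m^4 - 8*m^3 - 10*m^2 - 9*m - 2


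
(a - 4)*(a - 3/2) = a^2 - 11*a/2 + 6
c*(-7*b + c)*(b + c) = -7*b^2*c - 6*b*c^2 + c^3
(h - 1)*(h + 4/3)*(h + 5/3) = h^3 + 2*h^2 - 7*h/9 - 20/9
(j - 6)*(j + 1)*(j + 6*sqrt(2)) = j^3 - 5*j^2 + 6*sqrt(2)*j^2 - 30*sqrt(2)*j - 6*j - 36*sqrt(2)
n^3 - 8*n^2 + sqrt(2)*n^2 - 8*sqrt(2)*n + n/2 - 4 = (n - 8)*(n + sqrt(2)/2)^2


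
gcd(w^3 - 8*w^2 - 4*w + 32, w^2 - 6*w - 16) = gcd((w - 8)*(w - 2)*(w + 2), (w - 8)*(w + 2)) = w^2 - 6*w - 16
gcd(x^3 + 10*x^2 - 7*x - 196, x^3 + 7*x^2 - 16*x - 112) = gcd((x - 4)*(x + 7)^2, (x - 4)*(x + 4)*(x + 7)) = x^2 + 3*x - 28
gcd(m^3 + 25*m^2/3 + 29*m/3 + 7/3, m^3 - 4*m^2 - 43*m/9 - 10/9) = m + 1/3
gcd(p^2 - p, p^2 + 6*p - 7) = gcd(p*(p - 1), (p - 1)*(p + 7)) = p - 1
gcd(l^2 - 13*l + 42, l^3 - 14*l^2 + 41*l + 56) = l - 7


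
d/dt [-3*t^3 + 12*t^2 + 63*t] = -9*t^2 + 24*t + 63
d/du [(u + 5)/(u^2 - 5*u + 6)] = (u^2 - 5*u - (u + 5)*(2*u - 5) + 6)/(u^2 - 5*u + 6)^2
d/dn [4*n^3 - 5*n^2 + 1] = 2*n*(6*n - 5)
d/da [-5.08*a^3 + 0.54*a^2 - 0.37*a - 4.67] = -15.24*a^2 + 1.08*a - 0.37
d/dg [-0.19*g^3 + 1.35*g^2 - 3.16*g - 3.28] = -0.57*g^2 + 2.7*g - 3.16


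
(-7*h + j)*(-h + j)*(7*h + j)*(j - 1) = 49*h^3*j - 49*h^3 - 49*h^2*j^2 + 49*h^2*j - h*j^3 + h*j^2 + j^4 - j^3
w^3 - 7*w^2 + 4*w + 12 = (w - 6)*(w - 2)*(w + 1)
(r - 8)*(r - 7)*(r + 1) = r^3 - 14*r^2 + 41*r + 56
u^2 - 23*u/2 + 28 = (u - 8)*(u - 7/2)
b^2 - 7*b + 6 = (b - 6)*(b - 1)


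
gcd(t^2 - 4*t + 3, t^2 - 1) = t - 1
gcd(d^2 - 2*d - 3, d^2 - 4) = 1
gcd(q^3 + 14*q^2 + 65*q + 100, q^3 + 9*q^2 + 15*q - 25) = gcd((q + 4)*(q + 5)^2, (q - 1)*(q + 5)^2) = q^2 + 10*q + 25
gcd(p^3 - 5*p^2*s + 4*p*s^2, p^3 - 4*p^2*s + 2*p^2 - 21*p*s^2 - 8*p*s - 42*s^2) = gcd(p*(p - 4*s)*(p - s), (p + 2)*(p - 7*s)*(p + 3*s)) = 1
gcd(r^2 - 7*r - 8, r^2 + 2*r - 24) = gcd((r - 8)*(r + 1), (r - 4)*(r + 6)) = 1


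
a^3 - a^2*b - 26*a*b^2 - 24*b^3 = (a - 6*b)*(a + b)*(a + 4*b)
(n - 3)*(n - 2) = n^2 - 5*n + 6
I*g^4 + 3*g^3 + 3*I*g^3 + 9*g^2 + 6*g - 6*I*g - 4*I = (g + 1)*(g + 2)*(g - 2*I)*(I*g + 1)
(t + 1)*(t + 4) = t^2 + 5*t + 4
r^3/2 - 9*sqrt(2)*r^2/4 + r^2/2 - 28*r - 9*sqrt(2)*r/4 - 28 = (r/2 + 1/2)*(r - 8*sqrt(2))*(r + 7*sqrt(2)/2)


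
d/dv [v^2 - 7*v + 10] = 2*v - 7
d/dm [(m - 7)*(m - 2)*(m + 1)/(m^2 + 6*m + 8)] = (m^4 + 12*m^3 - 29*m^2 - 156*m - 44)/(m^4 + 12*m^3 + 52*m^2 + 96*m + 64)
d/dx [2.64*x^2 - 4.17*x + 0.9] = 5.28*x - 4.17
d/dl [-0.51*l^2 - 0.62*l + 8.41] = -1.02*l - 0.62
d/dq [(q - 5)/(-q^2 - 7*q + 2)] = (-q^2 - 7*q + (q - 5)*(2*q + 7) + 2)/(q^2 + 7*q - 2)^2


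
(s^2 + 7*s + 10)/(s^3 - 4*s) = (s + 5)/(s*(s - 2))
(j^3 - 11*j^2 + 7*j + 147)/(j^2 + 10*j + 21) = (j^2 - 14*j + 49)/(j + 7)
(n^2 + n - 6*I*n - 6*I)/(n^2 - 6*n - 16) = (-n^2 - n + 6*I*n + 6*I)/(-n^2 + 6*n + 16)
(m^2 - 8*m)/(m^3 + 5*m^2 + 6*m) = (m - 8)/(m^2 + 5*m + 6)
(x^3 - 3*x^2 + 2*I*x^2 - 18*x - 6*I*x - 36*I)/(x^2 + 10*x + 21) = (x^2 + 2*x*(-3 + I) - 12*I)/(x + 7)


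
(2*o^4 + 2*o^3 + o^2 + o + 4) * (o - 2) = 2*o^5 - 2*o^4 - 3*o^3 - o^2 + 2*o - 8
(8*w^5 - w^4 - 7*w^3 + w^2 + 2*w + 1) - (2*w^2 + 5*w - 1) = 8*w^5 - w^4 - 7*w^3 - w^2 - 3*w + 2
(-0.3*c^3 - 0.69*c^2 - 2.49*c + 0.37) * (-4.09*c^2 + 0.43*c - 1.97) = 1.227*c^5 + 2.6931*c^4 + 10.4784*c^3 - 1.2247*c^2 + 5.0644*c - 0.7289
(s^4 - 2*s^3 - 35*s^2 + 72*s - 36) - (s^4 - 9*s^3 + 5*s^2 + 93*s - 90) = 7*s^3 - 40*s^2 - 21*s + 54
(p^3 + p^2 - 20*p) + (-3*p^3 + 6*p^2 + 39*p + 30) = -2*p^3 + 7*p^2 + 19*p + 30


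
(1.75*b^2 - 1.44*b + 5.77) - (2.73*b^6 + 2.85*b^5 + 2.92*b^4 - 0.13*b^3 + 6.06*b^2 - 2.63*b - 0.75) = -2.73*b^6 - 2.85*b^5 - 2.92*b^4 + 0.13*b^3 - 4.31*b^2 + 1.19*b + 6.52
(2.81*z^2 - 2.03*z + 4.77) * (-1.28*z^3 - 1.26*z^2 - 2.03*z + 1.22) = -3.5968*z^5 - 0.9422*z^4 - 9.2521*z^3 + 1.5389*z^2 - 12.1597*z + 5.8194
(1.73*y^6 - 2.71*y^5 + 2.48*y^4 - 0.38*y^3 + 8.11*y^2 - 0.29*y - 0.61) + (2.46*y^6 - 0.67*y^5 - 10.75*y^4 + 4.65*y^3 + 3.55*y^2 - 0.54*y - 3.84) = 4.19*y^6 - 3.38*y^5 - 8.27*y^4 + 4.27*y^3 + 11.66*y^2 - 0.83*y - 4.45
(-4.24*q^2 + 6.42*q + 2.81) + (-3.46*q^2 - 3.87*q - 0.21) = -7.7*q^2 + 2.55*q + 2.6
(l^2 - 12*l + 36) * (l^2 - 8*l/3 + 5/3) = l^4 - 44*l^3/3 + 209*l^2/3 - 116*l + 60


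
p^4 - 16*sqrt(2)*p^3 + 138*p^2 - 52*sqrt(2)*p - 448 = (p - 8*sqrt(2))*(p - 7*sqrt(2))*(p - 2*sqrt(2))*(p + sqrt(2))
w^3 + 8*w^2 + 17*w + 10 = (w + 1)*(w + 2)*(w + 5)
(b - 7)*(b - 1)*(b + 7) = b^3 - b^2 - 49*b + 49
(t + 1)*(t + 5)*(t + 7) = t^3 + 13*t^2 + 47*t + 35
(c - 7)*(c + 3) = c^2 - 4*c - 21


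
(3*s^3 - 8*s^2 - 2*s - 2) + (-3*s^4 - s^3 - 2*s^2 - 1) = -3*s^4 + 2*s^3 - 10*s^2 - 2*s - 3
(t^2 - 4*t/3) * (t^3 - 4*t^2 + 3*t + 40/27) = t^5 - 16*t^4/3 + 25*t^3/3 - 68*t^2/27 - 160*t/81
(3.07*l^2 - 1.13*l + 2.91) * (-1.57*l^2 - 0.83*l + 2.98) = -4.8199*l^4 - 0.774*l^3 + 5.5178*l^2 - 5.7827*l + 8.6718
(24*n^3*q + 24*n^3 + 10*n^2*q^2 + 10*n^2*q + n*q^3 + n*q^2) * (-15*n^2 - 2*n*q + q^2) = -360*n^5*q - 360*n^5 - 198*n^4*q^2 - 198*n^4*q - 11*n^3*q^3 - 11*n^3*q^2 + 8*n^2*q^4 + 8*n^2*q^3 + n*q^5 + n*q^4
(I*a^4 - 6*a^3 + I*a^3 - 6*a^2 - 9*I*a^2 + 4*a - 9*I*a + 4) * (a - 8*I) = I*a^5 + 2*a^4 + I*a^4 + 2*a^3 + 39*I*a^3 - 68*a^2 + 39*I*a^2 - 68*a - 32*I*a - 32*I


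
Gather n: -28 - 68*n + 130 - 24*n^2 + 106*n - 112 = -24*n^2 + 38*n - 10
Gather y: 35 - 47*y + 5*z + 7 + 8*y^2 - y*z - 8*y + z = 8*y^2 + y*(-z - 55) + 6*z + 42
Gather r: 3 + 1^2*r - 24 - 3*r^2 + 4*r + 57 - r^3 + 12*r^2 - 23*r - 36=-r^3 + 9*r^2 - 18*r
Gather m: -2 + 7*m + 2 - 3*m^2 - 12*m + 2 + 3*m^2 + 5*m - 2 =0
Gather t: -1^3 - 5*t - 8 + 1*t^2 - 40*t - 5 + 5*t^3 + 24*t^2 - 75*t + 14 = 5*t^3 + 25*t^2 - 120*t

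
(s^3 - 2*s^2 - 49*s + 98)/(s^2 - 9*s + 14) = s + 7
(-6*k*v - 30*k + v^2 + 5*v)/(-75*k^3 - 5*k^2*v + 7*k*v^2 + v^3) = (6*k*v + 30*k - v^2 - 5*v)/(75*k^3 + 5*k^2*v - 7*k*v^2 - v^3)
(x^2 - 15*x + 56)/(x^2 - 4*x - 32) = (x - 7)/(x + 4)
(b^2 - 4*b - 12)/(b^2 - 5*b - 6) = (b + 2)/(b + 1)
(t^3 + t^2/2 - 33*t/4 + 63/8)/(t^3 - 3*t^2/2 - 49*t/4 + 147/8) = (2*t - 3)/(2*t - 7)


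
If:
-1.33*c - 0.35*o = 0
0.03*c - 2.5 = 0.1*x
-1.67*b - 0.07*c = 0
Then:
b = -0.139720558882236*x - 3.49301397205589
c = 3.33333333333333*x + 83.3333333333333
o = -12.6666666666667*x - 316.666666666667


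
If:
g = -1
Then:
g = -1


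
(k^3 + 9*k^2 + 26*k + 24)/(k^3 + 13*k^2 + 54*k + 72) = (k + 2)/(k + 6)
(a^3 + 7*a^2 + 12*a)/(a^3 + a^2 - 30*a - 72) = a/(a - 6)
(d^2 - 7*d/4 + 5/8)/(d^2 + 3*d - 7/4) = (4*d - 5)/(2*(2*d + 7))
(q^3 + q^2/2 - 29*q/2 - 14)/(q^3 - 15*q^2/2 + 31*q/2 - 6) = (2*q^2 + 9*q + 7)/(2*q^2 - 7*q + 3)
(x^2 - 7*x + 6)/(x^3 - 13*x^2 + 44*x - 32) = (x - 6)/(x^2 - 12*x + 32)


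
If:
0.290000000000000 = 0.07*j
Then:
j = 4.14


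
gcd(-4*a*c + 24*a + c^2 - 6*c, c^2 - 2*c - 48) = 1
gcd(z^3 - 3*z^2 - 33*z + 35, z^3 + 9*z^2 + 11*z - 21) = z - 1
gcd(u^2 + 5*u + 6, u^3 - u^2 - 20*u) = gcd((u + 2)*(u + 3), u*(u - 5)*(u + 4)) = 1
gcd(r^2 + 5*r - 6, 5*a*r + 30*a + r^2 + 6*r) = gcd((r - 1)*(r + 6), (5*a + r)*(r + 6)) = r + 6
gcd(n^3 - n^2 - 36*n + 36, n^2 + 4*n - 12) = n + 6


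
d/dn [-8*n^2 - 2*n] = -16*n - 2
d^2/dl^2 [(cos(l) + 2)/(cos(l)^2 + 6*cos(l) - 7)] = (-9*(1 - cos(2*l))^2*cos(l)/4 - (1 - cos(2*l))^2/2 - 151*cos(l)/2 - 81*cos(2*l) - 21*cos(3*l) + cos(5*l)/2 + 177)/((cos(l) - 1)^3*(cos(l) + 7)^3)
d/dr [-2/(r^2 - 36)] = 4*r/(r^2 - 36)^2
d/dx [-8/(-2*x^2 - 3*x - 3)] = 8*(-4*x - 3)/(2*x^2 + 3*x + 3)^2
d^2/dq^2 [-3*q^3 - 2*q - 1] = -18*q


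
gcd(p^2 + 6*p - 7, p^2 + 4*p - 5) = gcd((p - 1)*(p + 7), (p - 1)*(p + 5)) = p - 1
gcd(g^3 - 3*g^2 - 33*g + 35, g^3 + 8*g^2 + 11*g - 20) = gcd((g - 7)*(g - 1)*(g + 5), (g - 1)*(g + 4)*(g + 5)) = g^2 + 4*g - 5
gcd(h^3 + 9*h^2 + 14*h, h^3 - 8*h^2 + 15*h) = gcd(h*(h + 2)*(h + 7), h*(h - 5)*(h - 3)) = h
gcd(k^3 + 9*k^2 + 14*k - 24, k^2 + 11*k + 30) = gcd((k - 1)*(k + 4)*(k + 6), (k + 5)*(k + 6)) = k + 6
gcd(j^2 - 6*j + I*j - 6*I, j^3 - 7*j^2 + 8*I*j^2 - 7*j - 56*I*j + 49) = j + I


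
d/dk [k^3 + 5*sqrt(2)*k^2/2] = k*(3*k + 5*sqrt(2))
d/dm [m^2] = 2*m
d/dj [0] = 0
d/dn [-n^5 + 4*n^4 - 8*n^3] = n^2*(-5*n^2 + 16*n - 24)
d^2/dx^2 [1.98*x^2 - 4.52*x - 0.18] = 3.96000000000000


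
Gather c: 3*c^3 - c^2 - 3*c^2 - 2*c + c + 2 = 3*c^3 - 4*c^2 - c + 2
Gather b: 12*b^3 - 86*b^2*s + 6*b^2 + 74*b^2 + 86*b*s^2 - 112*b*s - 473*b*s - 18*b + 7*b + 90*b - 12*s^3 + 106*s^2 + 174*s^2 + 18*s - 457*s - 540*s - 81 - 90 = 12*b^3 + b^2*(80 - 86*s) + b*(86*s^2 - 585*s + 79) - 12*s^3 + 280*s^2 - 979*s - 171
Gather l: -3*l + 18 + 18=36 - 3*l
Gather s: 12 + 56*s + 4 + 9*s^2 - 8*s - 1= 9*s^2 + 48*s + 15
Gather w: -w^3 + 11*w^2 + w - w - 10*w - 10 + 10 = -w^3 + 11*w^2 - 10*w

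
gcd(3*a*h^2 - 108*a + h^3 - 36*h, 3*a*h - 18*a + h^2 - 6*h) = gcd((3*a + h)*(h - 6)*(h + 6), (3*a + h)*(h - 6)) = 3*a*h - 18*a + h^2 - 6*h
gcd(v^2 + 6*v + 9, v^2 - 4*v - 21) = v + 3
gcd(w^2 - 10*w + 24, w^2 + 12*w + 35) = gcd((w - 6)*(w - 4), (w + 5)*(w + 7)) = 1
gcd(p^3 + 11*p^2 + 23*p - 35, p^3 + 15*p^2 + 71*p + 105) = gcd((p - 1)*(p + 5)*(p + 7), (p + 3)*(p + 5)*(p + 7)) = p^2 + 12*p + 35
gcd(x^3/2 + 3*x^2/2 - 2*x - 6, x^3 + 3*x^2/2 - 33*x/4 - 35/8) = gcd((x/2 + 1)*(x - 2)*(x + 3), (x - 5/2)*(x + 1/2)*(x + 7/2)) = 1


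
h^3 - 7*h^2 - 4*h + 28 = (h - 7)*(h - 2)*(h + 2)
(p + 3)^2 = p^2 + 6*p + 9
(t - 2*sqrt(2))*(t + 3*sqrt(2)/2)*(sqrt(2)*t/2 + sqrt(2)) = sqrt(2)*t^3/2 - t^2/2 + sqrt(2)*t^2 - 3*sqrt(2)*t - t - 6*sqrt(2)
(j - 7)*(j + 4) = j^2 - 3*j - 28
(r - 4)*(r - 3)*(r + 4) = r^3 - 3*r^2 - 16*r + 48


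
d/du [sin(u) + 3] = cos(u)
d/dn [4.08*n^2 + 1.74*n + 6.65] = 8.16*n + 1.74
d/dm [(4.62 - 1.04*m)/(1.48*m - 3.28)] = (11.238592 - 5.071072*m)/(1.48*m - 3.28)^3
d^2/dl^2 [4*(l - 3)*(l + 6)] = 8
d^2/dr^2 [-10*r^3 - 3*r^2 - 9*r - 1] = -60*r - 6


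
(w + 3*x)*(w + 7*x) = w^2 + 10*w*x + 21*x^2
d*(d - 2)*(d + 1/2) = d^3 - 3*d^2/2 - d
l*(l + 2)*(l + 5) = l^3 + 7*l^2 + 10*l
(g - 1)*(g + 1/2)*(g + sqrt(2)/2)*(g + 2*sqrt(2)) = g^4 - g^3/2 + 5*sqrt(2)*g^3/2 - 5*sqrt(2)*g^2/4 + 3*g^2/2 - 5*sqrt(2)*g/4 - g - 1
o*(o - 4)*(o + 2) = o^3 - 2*o^2 - 8*o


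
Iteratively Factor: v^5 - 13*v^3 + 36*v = (v - 3)*(v^4 + 3*v^3 - 4*v^2 - 12*v) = (v - 3)*(v - 2)*(v^3 + 5*v^2 + 6*v) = v*(v - 3)*(v - 2)*(v^2 + 5*v + 6) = v*(v - 3)*(v - 2)*(v + 3)*(v + 2)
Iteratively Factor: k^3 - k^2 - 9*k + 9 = (k - 1)*(k^2 - 9) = (k - 3)*(k - 1)*(k + 3)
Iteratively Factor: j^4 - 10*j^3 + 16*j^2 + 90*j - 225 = (j + 3)*(j^3 - 13*j^2 + 55*j - 75) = (j - 5)*(j + 3)*(j^2 - 8*j + 15) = (j - 5)*(j - 3)*(j + 3)*(j - 5)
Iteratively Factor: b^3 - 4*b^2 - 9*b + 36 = (b + 3)*(b^2 - 7*b + 12) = (b - 3)*(b + 3)*(b - 4)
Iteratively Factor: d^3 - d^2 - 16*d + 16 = (d - 4)*(d^2 + 3*d - 4) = (d - 4)*(d - 1)*(d + 4)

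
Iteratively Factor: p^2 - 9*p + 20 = (p - 5)*(p - 4)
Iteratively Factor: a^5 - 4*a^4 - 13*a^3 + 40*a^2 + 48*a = (a + 3)*(a^4 - 7*a^3 + 8*a^2 + 16*a) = a*(a + 3)*(a^3 - 7*a^2 + 8*a + 16) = a*(a - 4)*(a + 3)*(a^2 - 3*a - 4) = a*(a - 4)*(a + 1)*(a + 3)*(a - 4)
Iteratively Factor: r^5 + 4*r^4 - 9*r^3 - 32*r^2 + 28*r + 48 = (r - 2)*(r^4 + 6*r^3 + 3*r^2 - 26*r - 24) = (r - 2)*(r + 3)*(r^3 + 3*r^2 - 6*r - 8) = (r - 2)*(r + 1)*(r + 3)*(r^2 + 2*r - 8) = (r - 2)*(r + 1)*(r + 3)*(r + 4)*(r - 2)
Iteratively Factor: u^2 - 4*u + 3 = (u - 3)*(u - 1)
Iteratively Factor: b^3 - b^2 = (b - 1)*(b^2) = b*(b - 1)*(b)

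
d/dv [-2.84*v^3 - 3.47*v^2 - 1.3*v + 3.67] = -8.52*v^2 - 6.94*v - 1.3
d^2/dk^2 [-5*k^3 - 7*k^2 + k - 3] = -30*k - 14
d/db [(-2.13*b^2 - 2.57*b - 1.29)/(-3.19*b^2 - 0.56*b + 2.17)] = (-7.0055*b^2 - 17.4744*b - 6.2993)/(10.1761*b^4 + 3.5728*b^3 - 13.531*b^2 - 2.4304*b + 4.7089)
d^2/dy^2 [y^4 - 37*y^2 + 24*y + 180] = 12*y^2 - 74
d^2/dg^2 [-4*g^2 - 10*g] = -8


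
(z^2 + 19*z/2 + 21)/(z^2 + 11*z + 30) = (z + 7/2)/(z + 5)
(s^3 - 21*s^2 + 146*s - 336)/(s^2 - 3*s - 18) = (s^2 - 15*s + 56)/(s + 3)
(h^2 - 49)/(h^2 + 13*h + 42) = (h - 7)/(h + 6)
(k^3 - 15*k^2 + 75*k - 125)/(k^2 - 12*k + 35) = (k^2 - 10*k + 25)/(k - 7)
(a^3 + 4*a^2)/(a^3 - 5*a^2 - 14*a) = a*(a + 4)/(a^2 - 5*a - 14)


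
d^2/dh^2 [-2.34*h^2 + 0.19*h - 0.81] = -4.68000000000000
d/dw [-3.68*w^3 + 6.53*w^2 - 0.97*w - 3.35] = -11.04*w^2 + 13.06*w - 0.97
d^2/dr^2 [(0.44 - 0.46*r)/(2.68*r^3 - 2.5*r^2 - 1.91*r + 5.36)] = (-19.823424*r^5 + 56.415072*r^4 - 57.627296*r^3 + 82.280064*r^2 - 62.301072*r + 5.583736)/(19.248832*r^9 - 53.868*r^8 + 9.094848*r^7 + 176.649992*r^6 - 221.953776*r^5 - 91.481358*r^4 + 377.582113*r^3 - 156.810552*r^2 - 164.620608*r + 153.990656)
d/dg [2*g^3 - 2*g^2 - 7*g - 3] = 6*g^2 - 4*g - 7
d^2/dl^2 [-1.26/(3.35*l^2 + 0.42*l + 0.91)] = (28.2807*l^2 + 3.54564*l - 1.26*(6.7*l + 0.42)*(13.4*l + 0.84) + 7.68222)/(3.35*l^2 + 0.42*l + 0.91)^3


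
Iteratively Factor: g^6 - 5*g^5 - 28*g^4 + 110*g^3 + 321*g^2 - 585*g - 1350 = (g - 3)*(g^5 - 2*g^4 - 34*g^3 + 8*g^2 + 345*g + 450) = (g - 5)*(g - 3)*(g^4 + 3*g^3 - 19*g^2 - 87*g - 90) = (g - 5)^2*(g - 3)*(g^3 + 8*g^2 + 21*g + 18) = (g - 5)^2*(g - 3)*(g + 3)*(g^2 + 5*g + 6) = (g - 5)^2*(g - 3)*(g + 2)*(g + 3)*(g + 3)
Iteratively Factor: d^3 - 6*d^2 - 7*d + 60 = (d - 5)*(d^2 - d - 12) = (d - 5)*(d + 3)*(d - 4)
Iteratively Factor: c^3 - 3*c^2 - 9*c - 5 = (c + 1)*(c^2 - 4*c - 5) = (c - 5)*(c + 1)*(c + 1)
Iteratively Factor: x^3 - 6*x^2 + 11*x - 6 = (x - 2)*(x^2 - 4*x + 3) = (x - 2)*(x - 1)*(x - 3)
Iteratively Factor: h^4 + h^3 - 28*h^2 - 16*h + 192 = (h - 4)*(h^3 + 5*h^2 - 8*h - 48) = (h - 4)*(h - 3)*(h^2 + 8*h + 16) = (h - 4)*(h - 3)*(h + 4)*(h + 4)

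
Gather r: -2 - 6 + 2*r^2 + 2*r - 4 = 2*r^2 + 2*r - 12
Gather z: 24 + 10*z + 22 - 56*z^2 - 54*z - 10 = -56*z^2 - 44*z + 36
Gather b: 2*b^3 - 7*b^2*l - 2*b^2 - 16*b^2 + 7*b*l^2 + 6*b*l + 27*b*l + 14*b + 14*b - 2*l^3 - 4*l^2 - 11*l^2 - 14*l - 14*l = 2*b^3 + b^2*(-7*l - 18) + b*(7*l^2 + 33*l + 28) - 2*l^3 - 15*l^2 - 28*l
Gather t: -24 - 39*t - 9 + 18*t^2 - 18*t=18*t^2 - 57*t - 33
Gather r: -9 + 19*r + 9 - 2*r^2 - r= -2*r^2 + 18*r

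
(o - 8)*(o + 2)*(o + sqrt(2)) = o^3 - 6*o^2 + sqrt(2)*o^2 - 16*o - 6*sqrt(2)*o - 16*sqrt(2)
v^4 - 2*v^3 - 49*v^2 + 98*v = v*(v - 7)*(v - 2)*(v + 7)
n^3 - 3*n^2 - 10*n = n*(n - 5)*(n + 2)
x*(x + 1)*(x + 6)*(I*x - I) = I*x^4 + 6*I*x^3 - I*x^2 - 6*I*x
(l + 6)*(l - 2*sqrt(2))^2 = l^3 - 4*sqrt(2)*l^2 + 6*l^2 - 24*sqrt(2)*l + 8*l + 48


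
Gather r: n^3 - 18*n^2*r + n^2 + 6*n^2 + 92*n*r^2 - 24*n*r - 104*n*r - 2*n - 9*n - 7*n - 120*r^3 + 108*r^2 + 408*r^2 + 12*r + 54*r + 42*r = n^3 + 7*n^2 - 18*n - 120*r^3 + r^2*(92*n + 516) + r*(-18*n^2 - 128*n + 108)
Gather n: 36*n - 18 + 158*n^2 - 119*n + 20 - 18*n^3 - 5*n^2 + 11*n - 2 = -18*n^3 + 153*n^2 - 72*n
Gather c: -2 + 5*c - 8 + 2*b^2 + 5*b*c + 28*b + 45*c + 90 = 2*b^2 + 28*b + c*(5*b + 50) + 80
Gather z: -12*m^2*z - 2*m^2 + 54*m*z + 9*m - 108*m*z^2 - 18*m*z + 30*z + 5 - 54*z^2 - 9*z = -2*m^2 + 9*m + z^2*(-108*m - 54) + z*(-12*m^2 + 36*m + 21) + 5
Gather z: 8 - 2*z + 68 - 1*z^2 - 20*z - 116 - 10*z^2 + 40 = -11*z^2 - 22*z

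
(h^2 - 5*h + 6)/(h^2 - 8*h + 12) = (h - 3)/(h - 6)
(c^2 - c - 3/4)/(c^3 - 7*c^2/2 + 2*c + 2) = (c - 3/2)/(c^2 - 4*c + 4)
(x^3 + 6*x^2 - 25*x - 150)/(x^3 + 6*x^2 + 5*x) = (x^2 + x - 30)/(x*(x + 1))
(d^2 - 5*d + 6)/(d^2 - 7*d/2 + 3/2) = 2*(d - 2)/(2*d - 1)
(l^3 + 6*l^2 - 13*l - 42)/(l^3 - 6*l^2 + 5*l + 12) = (l^2 + 9*l + 14)/(l^2 - 3*l - 4)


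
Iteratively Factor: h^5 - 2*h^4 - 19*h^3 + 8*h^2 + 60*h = (h)*(h^4 - 2*h^3 - 19*h^2 + 8*h + 60) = h*(h - 2)*(h^3 - 19*h - 30) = h*(h - 5)*(h - 2)*(h^2 + 5*h + 6) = h*(h - 5)*(h - 2)*(h + 3)*(h + 2)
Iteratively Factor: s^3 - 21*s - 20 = (s + 4)*(s^2 - 4*s - 5) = (s + 1)*(s + 4)*(s - 5)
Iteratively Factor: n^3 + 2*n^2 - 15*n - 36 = (n + 3)*(n^2 - n - 12) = (n - 4)*(n + 3)*(n + 3)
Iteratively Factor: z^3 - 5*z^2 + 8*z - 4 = (z - 2)*(z^2 - 3*z + 2) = (z - 2)^2*(z - 1)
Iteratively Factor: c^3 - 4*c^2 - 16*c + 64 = (c - 4)*(c^2 - 16) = (c - 4)^2*(c + 4)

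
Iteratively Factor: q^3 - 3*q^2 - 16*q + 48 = (q - 3)*(q^2 - 16) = (q - 4)*(q - 3)*(q + 4)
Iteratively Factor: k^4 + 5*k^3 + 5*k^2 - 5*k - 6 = (k + 2)*(k^3 + 3*k^2 - k - 3) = (k + 2)*(k + 3)*(k^2 - 1) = (k - 1)*(k + 2)*(k + 3)*(k + 1)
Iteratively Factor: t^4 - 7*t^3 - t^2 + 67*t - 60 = (t + 3)*(t^3 - 10*t^2 + 29*t - 20) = (t - 4)*(t + 3)*(t^2 - 6*t + 5) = (t - 5)*(t - 4)*(t + 3)*(t - 1)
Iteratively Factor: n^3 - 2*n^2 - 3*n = (n)*(n^2 - 2*n - 3) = n*(n - 3)*(n + 1)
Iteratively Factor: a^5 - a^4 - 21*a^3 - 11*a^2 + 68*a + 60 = (a + 1)*(a^4 - 2*a^3 - 19*a^2 + 8*a + 60) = (a + 1)*(a + 3)*(a^3 - 5*a^2 - 4*a + 20) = (a + 1)*(a + 2)*(a + 3)*(a^2 - 7*a + 10) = (a - 5)*(a + 1)*(a + 2)*(a + 3)*(a - 2)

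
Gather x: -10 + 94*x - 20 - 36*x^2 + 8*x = -36*x^2 + 102*x - 30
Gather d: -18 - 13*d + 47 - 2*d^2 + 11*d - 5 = -2*d^2 - 2*d + 24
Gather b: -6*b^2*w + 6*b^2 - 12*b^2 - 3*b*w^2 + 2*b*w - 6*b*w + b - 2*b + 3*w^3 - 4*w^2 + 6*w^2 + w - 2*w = b^2*(-6*w - 6) + b*(-3*w^2 - 4*w - 1) + 3*w^3 + 2*w^2 - w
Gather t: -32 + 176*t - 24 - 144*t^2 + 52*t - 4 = -144*t^2 + 228*t - 60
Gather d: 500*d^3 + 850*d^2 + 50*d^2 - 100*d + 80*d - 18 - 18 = 500*d^3 + 900*d^2 - 20*d - 36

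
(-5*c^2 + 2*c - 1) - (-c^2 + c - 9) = -4*c^2 + c + 8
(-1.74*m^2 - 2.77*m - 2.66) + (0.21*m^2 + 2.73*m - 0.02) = -1.53*m^2 - 0.04*m - 2.68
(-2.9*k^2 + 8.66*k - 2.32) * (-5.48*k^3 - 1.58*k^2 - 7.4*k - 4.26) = 15.892*k^5 - 42.8748*k^4 + 20.4908*k^3 - 48.0644*k^2 - 19.7236*k + 9.8832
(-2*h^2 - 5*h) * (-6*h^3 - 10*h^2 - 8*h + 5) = 12*h^5 + 50*h^4 + 66*h^3 + 30*h^2 - 25*h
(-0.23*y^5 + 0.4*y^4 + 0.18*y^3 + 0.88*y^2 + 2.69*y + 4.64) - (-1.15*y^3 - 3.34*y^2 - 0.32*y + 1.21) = -0.23*y^5 + 0.4*y^4 + 1.33*y^3 + 4.22*y^2 + 3.01*y + 3.43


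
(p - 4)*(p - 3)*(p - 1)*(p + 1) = p^4 - 7*p^3 + 11*p^2 + 7*p - 12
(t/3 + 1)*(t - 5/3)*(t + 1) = t^3/3 + 7*t^2/9 - 11*t/9 - 5/3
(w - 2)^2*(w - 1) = w^3 - 5*w^2 + 8*w - 4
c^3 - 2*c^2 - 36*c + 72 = (c - 6)*(c - 2)*(c + 6)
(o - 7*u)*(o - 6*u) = o^2 - 13*o*u + 42*u^2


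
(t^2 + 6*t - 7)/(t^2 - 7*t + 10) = (t^2 + 6*t - 7)/(t^2 - 7*t + 10)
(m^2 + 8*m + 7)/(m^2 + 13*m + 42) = (m + 1)/(m + 6)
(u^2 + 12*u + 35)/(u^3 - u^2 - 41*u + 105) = (u + 5)/(u^2 - 8*u + 15)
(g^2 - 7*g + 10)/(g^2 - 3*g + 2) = (g - 5)/(g - 1)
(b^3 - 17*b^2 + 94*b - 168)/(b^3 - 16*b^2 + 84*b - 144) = (b - 7)/(b - 6)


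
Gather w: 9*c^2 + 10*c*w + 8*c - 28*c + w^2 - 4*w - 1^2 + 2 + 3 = 9*c^2 - 20*c + w^2 + w*(10*c - 4) + 4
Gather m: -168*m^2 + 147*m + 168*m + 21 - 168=-168*m^2 + 315*m - 147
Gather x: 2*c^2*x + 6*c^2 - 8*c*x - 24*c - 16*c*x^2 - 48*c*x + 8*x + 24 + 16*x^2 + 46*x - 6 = 6*c^2 - 24*c + x^2*(16 - 16*c) + x*(2*c^2 - 56*c + 54) + 18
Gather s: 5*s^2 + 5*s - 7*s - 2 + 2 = 5*s^2 - 2*s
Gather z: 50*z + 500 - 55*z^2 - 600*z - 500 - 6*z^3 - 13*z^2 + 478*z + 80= -6*z^3 - 68*z^2 - 72*z + 80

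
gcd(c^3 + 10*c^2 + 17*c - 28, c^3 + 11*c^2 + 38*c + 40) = c + 4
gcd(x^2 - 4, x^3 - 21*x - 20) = 1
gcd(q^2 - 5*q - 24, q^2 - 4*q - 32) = q - 8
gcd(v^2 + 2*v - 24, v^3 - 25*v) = 1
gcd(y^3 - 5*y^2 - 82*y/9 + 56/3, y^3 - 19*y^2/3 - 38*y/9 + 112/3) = y^2 - 11*y/3 - 14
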